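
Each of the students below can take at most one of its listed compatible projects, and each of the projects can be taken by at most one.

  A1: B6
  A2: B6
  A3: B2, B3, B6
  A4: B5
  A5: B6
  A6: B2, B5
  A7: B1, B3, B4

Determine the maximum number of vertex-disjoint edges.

Unit-capacity flow: source→left, listed edges, right→sink; max matching = max flow.
Augmenting path A1→B6 (+1); matched 1.
Augmenting path A3→B2 (+1); matched 2.
Augmenting path A4→B5 (+1); matched 3.
Augmenting path A7→B1 (+1); matched 4.
Augmenting path A6→B2→A3→B3 (+1); matched 5.
No augmenting path remains; maximum matching = 5.
König certificate: {A3, A4, A6, A7, B6} is a vertex cover of size 5 (every listed pair touches it), so no matching can be larger.

5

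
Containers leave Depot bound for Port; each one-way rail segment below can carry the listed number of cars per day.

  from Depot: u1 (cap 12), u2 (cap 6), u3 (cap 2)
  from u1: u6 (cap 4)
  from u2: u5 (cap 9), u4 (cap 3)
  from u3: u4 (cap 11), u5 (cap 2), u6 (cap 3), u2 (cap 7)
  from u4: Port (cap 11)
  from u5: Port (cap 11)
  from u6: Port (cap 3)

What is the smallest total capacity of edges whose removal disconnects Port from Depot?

11

Augment Depot→u1→u6→Port: bottleneck 3, flow now 3.
Augment Depot→u2→u4→Port: bottleneck 3, flow now 6.
Augment Depot→u2→u5→Port: bottleneck 3, flow now 9.
Augment Depot→u3→u4→Port: bottleneck 2, flow now 11.
No augmenting path remains; maximum flow = 11.
By max-flow min-cut, the minimum cut capacity equals the max flow.
In the residual graph, reachable from Depot: {Depot, u1, u6}.
Min-cut edges: Depot→u2 (6), Depot→u3 (2), u6→Port (3); capacity 6 + 2 + 3 = 11.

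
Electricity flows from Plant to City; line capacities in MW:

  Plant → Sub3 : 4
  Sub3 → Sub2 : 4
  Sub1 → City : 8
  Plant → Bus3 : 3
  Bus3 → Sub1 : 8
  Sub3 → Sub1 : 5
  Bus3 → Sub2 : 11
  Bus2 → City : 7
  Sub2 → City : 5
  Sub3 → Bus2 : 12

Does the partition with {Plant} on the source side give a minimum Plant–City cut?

Yes — it is a minimum cut (capacity 7).

Given cut capacity: 4 + 3 = 7.
Augment Plant→Sub3→Sub1→City: bottleneck 4, flow now 4.
Augment Plant→Bus3→Sub1→City: bottleneck 3, flow now 7.
No augmenting path remains; maximum flow = 7.
Cut capacity 7 equals the max flow, so it is a minimum cut.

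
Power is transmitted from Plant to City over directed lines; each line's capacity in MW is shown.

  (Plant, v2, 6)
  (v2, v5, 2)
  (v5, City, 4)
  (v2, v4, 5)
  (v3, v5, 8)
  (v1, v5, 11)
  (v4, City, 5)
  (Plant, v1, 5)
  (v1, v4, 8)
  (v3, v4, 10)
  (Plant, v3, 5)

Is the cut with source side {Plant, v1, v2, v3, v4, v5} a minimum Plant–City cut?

Given cut capacity: 5 + 4 = 9.
Augment Plant→v1→v4→City: bottleneck 5, flow now 5.
Augment Plant→v2→v5→City: bottleneck 2, flow now 7.
Augment Plant→v3→v5→City: bottleneck 2, flow now 9.
No augmenting path remains; maximum flow = 9.
Cut capacity 9 equals the max flow, so it is a minimum cut.

Yes — it is a minimum cut (capacity 9).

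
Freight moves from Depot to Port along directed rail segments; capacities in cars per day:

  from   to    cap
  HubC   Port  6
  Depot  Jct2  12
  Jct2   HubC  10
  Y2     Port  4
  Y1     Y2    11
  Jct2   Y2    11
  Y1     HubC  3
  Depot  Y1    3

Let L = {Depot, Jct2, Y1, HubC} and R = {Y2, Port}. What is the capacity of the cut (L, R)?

Edges leaving {Depot, Jct2, Y1, HubC}: Jct2→Y2 (11), Y1→Y2 (11), HubC→Port (6).
Cut capacity = 11 + 11 + 6 = 28.

28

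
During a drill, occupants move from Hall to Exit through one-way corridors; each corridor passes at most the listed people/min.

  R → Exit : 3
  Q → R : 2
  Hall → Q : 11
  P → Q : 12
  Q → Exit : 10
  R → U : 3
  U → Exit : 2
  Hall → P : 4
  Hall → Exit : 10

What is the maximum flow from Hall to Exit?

22

Augment Hall→Exit: bottleneck 10, flow now 10.
Augment Hall→Q→Exit: bottleneck 10, flow now 20.
Augment Hall→Q→R→Exit: bottleneck 1, flow now 21.
Augment Hall→P→Q→R→Exit: bottleneck 1, flow now 22.
No augmenting path remains; maximum flow = 22.
In the residual graph, reachable from Hall: {Hall, P, Q}.
Min-cut edges: Hall→Exit (10), Q→R (2), Q→Exit (10); capacity 10 + 2 + 10 = 22.
This cut is saturated, so no flow can exceed 22.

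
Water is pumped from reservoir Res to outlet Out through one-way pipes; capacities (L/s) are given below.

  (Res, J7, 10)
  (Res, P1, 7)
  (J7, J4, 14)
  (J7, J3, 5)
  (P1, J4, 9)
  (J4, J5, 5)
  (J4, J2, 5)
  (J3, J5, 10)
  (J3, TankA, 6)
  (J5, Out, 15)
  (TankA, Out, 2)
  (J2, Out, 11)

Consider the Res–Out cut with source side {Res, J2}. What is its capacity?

28

Edges leaving {Res, J2}: Res→J7 (10), Res→P1 (7), J2→Out (11).
Cut capacity = 10 + 7 + 11 = 28.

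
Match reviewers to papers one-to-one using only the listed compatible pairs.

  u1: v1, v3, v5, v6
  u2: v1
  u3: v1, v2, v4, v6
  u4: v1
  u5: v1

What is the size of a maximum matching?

3

Unit-capacity flow: source→left, listed edges, right→sink; max matching = max flow.
Augmenting path u1→v1 (+1); matched 1.
Augmenting path u3→v2 (+1); matched 2.
Augmenting path u2→v1→u1→v3 (+1); matched 3.
No augmenting path remains; maximum matching = 3.
König certificate: {u1, u3, v1} is a vertex cover of size 3 (every listed pair touches it), so no matching can be larger.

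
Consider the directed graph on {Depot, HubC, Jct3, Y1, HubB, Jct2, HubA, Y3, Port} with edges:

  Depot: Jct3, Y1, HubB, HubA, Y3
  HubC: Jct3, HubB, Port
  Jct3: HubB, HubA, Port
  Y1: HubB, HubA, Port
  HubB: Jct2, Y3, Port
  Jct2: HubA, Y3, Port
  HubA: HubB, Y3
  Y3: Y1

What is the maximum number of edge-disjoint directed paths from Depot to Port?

4

Assign every edge capacity 1; by Menger, the answer equals the max flow.
Path Depot→Jct3→Port (+1); total 1.
Path Depot→Y1→Port (+1); total 2.
Path Depot→HubB→Port (+1); total 3.
Path Depot→HubA→HubB→Jct2→Port (+1); total 4.
No residual Depot→Port path; max flow = 4.
Certifying cut of size 4: {Depot→Jct3, HubB→Jct2, HubB→Port, Y1→Port}.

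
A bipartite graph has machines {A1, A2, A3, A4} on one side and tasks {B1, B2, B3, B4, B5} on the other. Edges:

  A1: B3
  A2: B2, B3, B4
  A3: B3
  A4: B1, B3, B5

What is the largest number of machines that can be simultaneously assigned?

Unit-capacity flow: source→left, listed edges, right→sink; max matching = max flow.
Augmenting path A1→B3 (+1); matched 1.
Augmenting path A2→B2 (+1); matched 2.
Augmenting path A4→B1 (+1); matched 3.
No augmenting path remains; maximum matching = 3.
König certificate: {A2, A4, B3} is a vertex cover of size 3 (every listed pair touches it), so no matching can be larger.

3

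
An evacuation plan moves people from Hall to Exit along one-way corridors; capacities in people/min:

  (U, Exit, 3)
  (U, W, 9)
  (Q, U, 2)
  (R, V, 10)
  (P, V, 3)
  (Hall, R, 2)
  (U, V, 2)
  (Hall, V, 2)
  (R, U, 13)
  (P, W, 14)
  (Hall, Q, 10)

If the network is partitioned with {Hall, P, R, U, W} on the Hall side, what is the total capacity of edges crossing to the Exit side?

Edges leaving {Hall, P, R, U, W}: Hall→Q (10), Hall→V (2), P→V (3), R→V (10), U→V (2), U→Exit (3).
Cut capacity = 10 + 2 + 3 + 10 + 2 + 3 = 30.

30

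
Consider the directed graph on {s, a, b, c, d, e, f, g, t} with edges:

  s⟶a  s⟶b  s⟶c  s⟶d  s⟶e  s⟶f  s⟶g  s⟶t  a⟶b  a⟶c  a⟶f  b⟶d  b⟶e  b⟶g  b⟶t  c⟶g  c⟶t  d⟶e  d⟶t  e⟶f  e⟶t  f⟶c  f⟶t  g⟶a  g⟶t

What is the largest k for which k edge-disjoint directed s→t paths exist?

7

Assign every edge capacity 1; by Menger, the answer equals the max flow.
Path s→t (+1); total 1.
Path s→b→t (+1); total 2.
Path s→c→t (+1); total 3.
Path s→d→t (+1); total 4.
Path s→e→t (+1); total 5.
Path s→f→t (+1); total 6.
Path s→g→t (+1); total 7.
No residual s→t path; max flow = 7.
Certifying cut of size 7: {b→t, c→t, d→t, e→t, f→t, g→t, s→t}.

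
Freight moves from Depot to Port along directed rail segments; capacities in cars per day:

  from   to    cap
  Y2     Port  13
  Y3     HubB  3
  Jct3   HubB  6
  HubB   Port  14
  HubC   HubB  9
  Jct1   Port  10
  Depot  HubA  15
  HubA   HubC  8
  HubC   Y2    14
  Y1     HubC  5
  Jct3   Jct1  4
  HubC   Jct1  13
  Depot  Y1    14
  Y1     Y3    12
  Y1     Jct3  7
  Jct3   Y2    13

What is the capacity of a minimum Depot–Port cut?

Augment Depot→Y1→Jct3→HubB→Port: bottleneck 6, flow now 6.
Augment Depot→Y1→Jct3→Jct1→Port: bottleneck 1, flow now 7.
Augment Depot→Y1→HubC→HubB→Port: bottleneck 5, flow now 12.
Augment Depot→Y1→Y3→HubB→Port: bottleneck 2, flow now 14.
Augment Depot→HubA→HubC→HubB→Port: bottleneck 1, flow now 15.
Augment Depot→HubA→HubC→Jct1→Port: bottleneck 7, flow now 22.
No augmenting path remains; maximum flow = 22.
By max-flow min-cut, the minimum cut capacity equals the max flow.
In the residual graph, reachable from Depot: {Depot, HubA}.
Min-cut edges: Depot→Y1 (14), HubA→HubC (8); capacity 14 + 8 = 22.

22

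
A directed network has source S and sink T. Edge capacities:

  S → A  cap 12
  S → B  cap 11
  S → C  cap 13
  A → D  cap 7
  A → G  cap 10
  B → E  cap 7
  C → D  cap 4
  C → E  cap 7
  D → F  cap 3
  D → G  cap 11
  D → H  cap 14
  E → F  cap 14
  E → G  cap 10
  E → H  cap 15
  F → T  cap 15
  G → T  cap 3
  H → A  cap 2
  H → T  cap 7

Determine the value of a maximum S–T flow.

Augment S→A→G→T: bottleneck 3, flow now 3.
Augment S→A→D→F→T: bottleneck 3, flow now 6.
Augment S→A→D→H→T: bottleneck 4, flow now 10.
Augment S→B→E→F→T: bottleneck 7, flow now 17.
Augment S→C→D→H→T: bottleneck 3, flow now 20.
Augment S→C→E→F→T: bottleneck 5, flow now 25.
No augmenting path remains; maximum flow = 25.
In the residual graph, reachable from S: {S, A, B, C, D, E, F, G, H}.
Min-cut edges: F→T (15), G→T (3), H→T (7); capacity 15 + 3 + 7 = 25.
This cut is saturated, so no flow can exceed 25.

25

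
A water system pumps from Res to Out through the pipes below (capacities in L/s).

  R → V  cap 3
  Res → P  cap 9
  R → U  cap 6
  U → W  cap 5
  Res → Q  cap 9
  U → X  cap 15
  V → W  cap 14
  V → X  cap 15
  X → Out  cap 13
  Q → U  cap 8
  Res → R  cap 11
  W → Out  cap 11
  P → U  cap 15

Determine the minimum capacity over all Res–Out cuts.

21

Augment Res→P→U→W→Out: bottleneck 5, flow now 5.
Augment Res→P→U→X→Out: bottleneck 4, flow now 9.
Augment Res→Q→U→X→Out: bottleneck 8, flow now 17.
Augment Res→R→U→X→Out: bottleneck 1, flow now 18.
Augment Res→R→V→W→Out: bottleneck 3, flow now 21.
No augmenting path remains; maximum flow = 21.
By max-flow min-cut, the minimum cut capacity equals the max flow.
In the residual graph, reachable from Res: {Res, P, Q, R, U, X}.
Min-cut edges: R→V (3), U→W (5), X→Out (13); capacity 3 + 5 + 13 = 21.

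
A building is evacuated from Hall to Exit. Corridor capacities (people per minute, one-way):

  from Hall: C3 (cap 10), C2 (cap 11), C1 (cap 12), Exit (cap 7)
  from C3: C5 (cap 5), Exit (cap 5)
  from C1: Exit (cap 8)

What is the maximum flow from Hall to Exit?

Augment Hall→Exit: bottleneck 7, flow now 7.
Augment Hall→C3→Exit: bottleneck 5, flow now 12.
Augment Hall→C1→Exit: bottleneck 8, flow now 20.
No augmenting path remains; maximum flow = 20.
In the residual graph, reachable from Hall: {Hall, C3, C5, C2, C1}.
Min-cut edges: Hall→Exit (7), C3→Exit (5), C1→Exit (8); capacity 7 + 5 + 8 = 20.
This cut is saturated, so no flow can exceed 20.

20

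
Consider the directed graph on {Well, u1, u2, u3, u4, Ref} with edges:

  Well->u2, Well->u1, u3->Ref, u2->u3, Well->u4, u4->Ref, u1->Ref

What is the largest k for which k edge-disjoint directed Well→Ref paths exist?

Assign every edge capacity 1; by Menger, the answer equals the max flow.
Path Well→u1→Ref (+1); total 1.
Path Well→u4→Ref (+1); total 2.
Path Well→u2→u3→Ref (+1); total 3.
No residual Well→Ref path; max flow = 3.
Certifying cut of size 3: {Well→u1, Well→u2, Well→u4}.

3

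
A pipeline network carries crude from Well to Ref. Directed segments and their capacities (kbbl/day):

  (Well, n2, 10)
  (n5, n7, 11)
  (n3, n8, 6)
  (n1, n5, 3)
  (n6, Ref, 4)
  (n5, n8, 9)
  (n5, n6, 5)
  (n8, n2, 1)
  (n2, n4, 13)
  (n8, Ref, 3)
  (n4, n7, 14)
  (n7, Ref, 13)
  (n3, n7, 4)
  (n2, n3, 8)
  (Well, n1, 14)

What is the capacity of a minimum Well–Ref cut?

13

Augment Well→n1→n5→n6→Ref: bottleneck 3, flow now 3.
Augment Well→n2→n3→n7→Ref: bottleneck 4, flow now 7.
Augment Well→n2→n3→n8→Ref: bottleneck 3, flow now 10.
Augment Well→n2→n4→n7→Ref: bottleneck 3, flow now 13.
No augmenting path remains; maximum flow = 13.
By max-flow min-cut, the minimum cut capacity equals the max flow.
In the residual graph, reachable from Well: {Well, n1}.
Min-cut edges: Well→n2 (10), n1→n5 (3); capacity 10 + 3 = 13.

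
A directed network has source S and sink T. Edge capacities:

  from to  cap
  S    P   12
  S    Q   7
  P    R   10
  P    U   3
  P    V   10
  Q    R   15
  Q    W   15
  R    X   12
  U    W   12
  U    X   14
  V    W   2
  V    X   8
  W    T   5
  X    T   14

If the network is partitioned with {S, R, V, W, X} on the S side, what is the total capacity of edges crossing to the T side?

Edges leaving {S, R, V, W, X}: S→P (12), S→Q (7), W→T (5), X→T (14).
Cut capacity = 12 + 7 + 5 + 14 = 38.

38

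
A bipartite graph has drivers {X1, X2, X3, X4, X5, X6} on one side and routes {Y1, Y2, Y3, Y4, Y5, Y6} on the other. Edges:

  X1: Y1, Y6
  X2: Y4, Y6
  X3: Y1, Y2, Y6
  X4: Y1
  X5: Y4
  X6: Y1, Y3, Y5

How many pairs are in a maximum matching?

Unit-capacity flow: source→left, listed edges, right→sink; max matching = max flow.
Augmenting path X1→Y1 (+1); matched 1.
Augmenting path X2→Y4 (+1); matched 2.
Augmenting path X3→Y2 (+1); matched 3.
Augmenting path X6→Y3 (+1); matched 4.
Augmenting path X4→Y1→X1→Y6 (+1); matched 5.
No augmenting path remains; maximum matching = 5.
König certificate: {X3, X6, Y1, Y4, Y6} is a vertex cover of size 5 (every listed pair touches it), so no matching can be larger.

5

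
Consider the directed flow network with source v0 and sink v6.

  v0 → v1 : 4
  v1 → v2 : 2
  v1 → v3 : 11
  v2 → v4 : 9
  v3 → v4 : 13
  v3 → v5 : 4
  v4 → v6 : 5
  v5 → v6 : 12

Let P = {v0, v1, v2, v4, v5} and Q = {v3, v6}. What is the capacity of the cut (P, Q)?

28

Edges leaving {v0, v1, v2, v4, v5}: v1→v3 (11), v4→v6 (5), v5→v6 (12).
Cut capacity = 11 + 5 + 12 = 28.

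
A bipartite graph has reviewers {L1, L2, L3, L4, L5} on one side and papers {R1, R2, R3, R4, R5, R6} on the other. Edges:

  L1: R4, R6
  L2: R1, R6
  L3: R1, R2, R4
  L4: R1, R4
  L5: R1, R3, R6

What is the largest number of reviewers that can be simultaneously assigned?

5

Unit-capacity flow: source→left, listed edges, right→sink; max matching = max flow.
Augmenting path L1→R4 (+1); matched 1.
Augmenting path L2→R1 (+1); matched 2.
Augmenting path L3→R2 (+1); matched 3.
Augmenting path L5→R3 (+1); matched 4.
Augmenting path L4→R1→L2→R6 (+1); matched 5.
No augmenting path remains; maximum matching = 5.
König certificate: {L1, L2, L3, L4, L5} is a vertex cover of size 5 (every listed pair touches it), so no matching can be larger.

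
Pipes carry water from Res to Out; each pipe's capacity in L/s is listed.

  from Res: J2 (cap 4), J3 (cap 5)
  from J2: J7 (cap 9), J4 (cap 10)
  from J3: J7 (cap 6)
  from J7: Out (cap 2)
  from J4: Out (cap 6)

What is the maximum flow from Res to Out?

6

Augment Res→J2→J7→Out: bottleneck 2, flow now 2.
Augment Res→J2→J4→Out: bottleneck 2, flow now 4.
Augment Res→J3→J7→J2→J4→Out: bottleneck 2, flow now 6. (uses reverse residual edge)
No augmenting path remains; maximum flow = 6.
In the residual graph, reachable from Res: {Res, J3, J7}.
Min-cut edges: Res→J2 (4), J7→Out (2); capacity 4 + 2 = 6.
This cut is saturated, so no flow can exceed 6.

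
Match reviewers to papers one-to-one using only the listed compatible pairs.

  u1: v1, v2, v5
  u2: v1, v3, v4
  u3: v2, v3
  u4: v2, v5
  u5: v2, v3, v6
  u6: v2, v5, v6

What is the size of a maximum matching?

6

Unit-capacity flow: source→left, listed edges, right→sink; max matching = max flow.
Augmenting path u1→v1 (+1); matched 1.
Augmenting path u2→v3 (+1); matched 2.
Augmenting path u3→v2 (+1); matched 3.
Augmenting path u4→v5 (+1); matched 4.
Augmenting path u5→v6 (+1); matched 5.
Augmenting path u6→v2→u3→v3→u2→v4 (+1); matched 6.
No augmenting path remains; maximum matching = 6.
König certificate: {u1, u2, u3, u4, u5, u6} is a vertex cover of size 6 (every listed pair touches it), so no matching can be larger.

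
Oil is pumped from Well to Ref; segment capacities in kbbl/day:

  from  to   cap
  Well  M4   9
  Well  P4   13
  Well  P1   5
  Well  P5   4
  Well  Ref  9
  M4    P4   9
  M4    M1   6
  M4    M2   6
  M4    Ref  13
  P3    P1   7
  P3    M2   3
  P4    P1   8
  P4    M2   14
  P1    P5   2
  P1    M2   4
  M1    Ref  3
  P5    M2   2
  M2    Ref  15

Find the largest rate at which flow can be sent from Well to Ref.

Augment Well→Ref: bottleneck 9, flow now 9.
Augment Well→M4→Ref: bottleneck 9, flow now 18.
Augment Well→P4→M2→Ref: bottleneck 13, flow now 31.
Augment Well→P1→M2→Ref: bottleneck 2, flow now 33.
No augmenting path remains; maximum flow = 33.
In the residual graph, reachable from Well: {Well, P4, P1, P5, M2}.
Min-cut edges: Well→M4 (9), Well→Ref (9), M2→Ref (15); capacity 9 + 9 + 15 = 33.
This cut is saturated, so no flow can exceed 33.

33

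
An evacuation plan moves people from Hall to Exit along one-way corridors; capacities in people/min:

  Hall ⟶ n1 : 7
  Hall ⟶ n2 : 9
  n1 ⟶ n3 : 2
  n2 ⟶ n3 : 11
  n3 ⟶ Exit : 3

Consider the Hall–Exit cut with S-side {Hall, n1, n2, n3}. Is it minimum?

Given cut capacity: 3 = 3.
Augment Hall→n1→n3→Exit: bottleneck 2, flow now 2.
Augment Hall→n2→n3→Exit: bottleneck 1, flow now 3.
No augmenting path remains; maximum flow = 3.
Cut capacity 3 equals the max flow, so it is a minimum cut.

Yes — it is a minimum cut (capacity 3).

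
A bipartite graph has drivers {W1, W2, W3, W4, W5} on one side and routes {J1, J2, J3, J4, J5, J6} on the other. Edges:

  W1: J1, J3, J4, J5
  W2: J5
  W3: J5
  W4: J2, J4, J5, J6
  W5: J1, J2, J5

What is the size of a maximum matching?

4

Unit-capacity flow: source→left, listed edges, right→sink; max matching = max flow.
Augmenting path W1→J1 (+1); matched 1.
Augmenting path W2→J5 (+1); matched 2.
Augmenting path W4→J2 (+1); matched 3.
Augmenting path W5→J1→W1→J3 (+1); matched 4.
No augmenting path remains; maximum matching = 4.
König certificate: {W1, W4, W5, J5} is a vertex cover of size 4 (every listed pair touches it), so no matching can be larger.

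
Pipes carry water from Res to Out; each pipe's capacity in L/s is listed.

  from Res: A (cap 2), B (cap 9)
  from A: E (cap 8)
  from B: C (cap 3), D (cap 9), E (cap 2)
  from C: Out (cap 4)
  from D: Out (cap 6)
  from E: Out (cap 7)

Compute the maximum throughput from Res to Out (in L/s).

11

Augment Res→A→E→Out: bottleneck 2, flow now 2.
Augment Res→B→C→Out: bottleneck 3, flow now 5.
Augment Res→B→D→Out: bottleneck 6, flow now 11.
No augmenting path remains; maximum flow = 11.
In the residual graph, reachable from Res: {Res}.
Min-cut edges: Res→A (2), Res→B (9); capacity 2 + 9 = 11.
This cut is saturated, so no flow can exceed 11.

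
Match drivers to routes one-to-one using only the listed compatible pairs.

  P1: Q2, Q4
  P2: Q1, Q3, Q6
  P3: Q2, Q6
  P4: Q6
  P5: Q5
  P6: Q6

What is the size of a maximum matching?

Unit-capacity flow: source→left, listed edges, right→sink; max matching = max flow.
Augmenting path P1→Q2 (+1); matched 1.
Augmenting path P2→Q1 (+1); matched 2.
Augmenting path P3→Q6 (+1); matched 3.
Augmenting path P5→Q5 (+1); matched 4.
Augmenting path P4→Q6→P3→Q2→P1→Q4 (+1); matched 5.
No augmenting path remains; maximum matching = 5.
König certificate: {P1, P2, P3, P5, Q6} is a vertex cover of size 5 (every listed pair touches it), so no matching can be larger.

5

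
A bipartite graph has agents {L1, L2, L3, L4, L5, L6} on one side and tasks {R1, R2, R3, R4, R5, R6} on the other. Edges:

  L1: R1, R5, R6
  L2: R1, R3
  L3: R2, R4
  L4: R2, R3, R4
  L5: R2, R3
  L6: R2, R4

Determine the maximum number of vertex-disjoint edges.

Unit-capacity flow: source→left, listed edges, right→sink; max matching = max flow.
Augmenting path L1→R1 (+1); matched 1.
Augmenting path L2→R3 (+1); matched 2.
Augmenting path L3→R2 (+1); matched 3.
Augmenting path L4→R4 (+1); matched 4.
Augmenting path L5→R3→L2→R1→L1→R5 (+1); matched 5.
No augmenting path remains; maximum matching = 5.
König certificate: {L1, L2, R2, R3, R4} is a vertex cover of size 5 (every listed pair touches it), so no matching can be larger.

5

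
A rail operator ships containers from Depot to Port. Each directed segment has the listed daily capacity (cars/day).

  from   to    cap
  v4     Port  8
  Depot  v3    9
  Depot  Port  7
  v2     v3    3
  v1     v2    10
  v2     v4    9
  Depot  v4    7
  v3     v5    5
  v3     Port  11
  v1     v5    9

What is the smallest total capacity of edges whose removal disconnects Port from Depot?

Augment Depot→Port: bottleneck 7, flow now 7.
Augment Depot→v3→Port: bottleneck 9, flow now 16.
Augment Depot→v4→Port: bottleneck 7, flow now 23.
No augmenting path remains; maximum flow = 23.
By max-flow min-cut, the minimum cut capacity equals the max flow.
In the residual graph, reachable from Depot: {Depot}.
Min-cut edges: Depot→v3 (9), Depot→v4 (7), Depot→Port (7); capacity 9 + 7 + 7 = 23.

23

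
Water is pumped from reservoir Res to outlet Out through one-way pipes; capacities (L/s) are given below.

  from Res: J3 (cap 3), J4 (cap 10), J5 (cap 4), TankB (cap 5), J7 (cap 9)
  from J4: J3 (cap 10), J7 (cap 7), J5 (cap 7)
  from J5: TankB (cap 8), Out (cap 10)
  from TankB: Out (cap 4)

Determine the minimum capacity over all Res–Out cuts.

Augment Res→J5→Out: bottleneck 4, flow now 4.
Augment Res→TankB→Out: bottleneck 4, flow now 8.
Augment Res→J4→J5→Out: bottleneck 6, flow now 14.
No augmenting path remains; maximum flow = 14.
By max-flow min-cut, the minimum cut capacity equals the max flow.
In the residual graph, reachable from Res: {Res, J4, J7, J5, J3, TankB}.
Min-cut edges: J5→Out (10), TankB→Out (4); capacity 10 + 4 = 14.

14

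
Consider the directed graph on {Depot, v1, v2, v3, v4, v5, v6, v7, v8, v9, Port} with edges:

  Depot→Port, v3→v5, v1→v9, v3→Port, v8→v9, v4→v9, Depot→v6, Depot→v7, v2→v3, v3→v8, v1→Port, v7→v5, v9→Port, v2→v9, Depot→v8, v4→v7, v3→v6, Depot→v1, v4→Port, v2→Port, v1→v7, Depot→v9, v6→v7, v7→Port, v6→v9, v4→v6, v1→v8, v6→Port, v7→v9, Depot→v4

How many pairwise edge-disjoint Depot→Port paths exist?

6

Assign every edge capacity 1; by Menger, the answer equals the max flow.
Path Depot→Port (+1); total 1.
Path Depot→v1→Port (+1); total 2.
Path Depot→v4→Port (+1); total 3.
Path Depot→v6→Port (+1); total 4.
Path Depot→v7→Port (+1); total 5.
Path Depot→v9→Port (+1); total 6.
No residual Depot→Port path; max flow = 6.
Certifying cut of size 6: {Depot→Port, Depot→v1, Depot→v4, Depot→v6, Depot→v7, v9→Port}.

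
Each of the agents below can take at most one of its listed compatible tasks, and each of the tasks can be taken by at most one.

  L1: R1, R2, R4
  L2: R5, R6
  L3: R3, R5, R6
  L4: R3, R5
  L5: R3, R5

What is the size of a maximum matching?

Unit-capacity flow: source→left, listed edges, right→sink; max matching = max flow.
Augmenting path L1→R1 (+1); matched 1.
Augmenting path L2→R5 (+1); matched 2.
Augmenting path L3→R3 (+1); matched 3.
Augmenting path L4→R3→L3→R6 (+1); matched 4.
No augmenting path remains; maximum matching = 4.
König certificate: {L1, R3, R5, R6} is a vertex cover of size 4 (every listed pair touches it), so no matching can be larger.

4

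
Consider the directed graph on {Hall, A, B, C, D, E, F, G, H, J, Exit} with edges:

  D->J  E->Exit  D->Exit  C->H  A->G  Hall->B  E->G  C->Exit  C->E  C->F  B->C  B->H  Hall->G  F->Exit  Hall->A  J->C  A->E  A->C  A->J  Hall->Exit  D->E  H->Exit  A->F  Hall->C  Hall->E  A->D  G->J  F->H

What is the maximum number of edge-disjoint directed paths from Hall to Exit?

Assign every edge capacity 1; by Menger, the answer equals the max flow.
Path Hall→Exit (+1); total 1.
Path Hall→C→Exit (+1); total 2.
Path Hall→E→Exit (+1); total 3.
Path Hall→A→D→Exit (+1); total 4.
Path Hall→B→H→Exit (+1); total 5.
Path Hall→G→J→C→F→Exit (+1); total 6.
No residual Hall→Exit path; max flow = 6.
Certifying cut of size 6: {Hall→A, Hall→B, Hall→C, Hall→E, Hall→Exit, Hall→G}.

6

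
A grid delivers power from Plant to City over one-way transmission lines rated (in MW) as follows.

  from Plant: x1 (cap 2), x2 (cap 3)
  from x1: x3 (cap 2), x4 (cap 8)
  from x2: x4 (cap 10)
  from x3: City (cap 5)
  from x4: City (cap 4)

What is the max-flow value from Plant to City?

Augment Plant→x1→x3→City: bottleneck 2, flow now 2.
Augment Plant→x2→x4→City: bottleneck 3, flow now 5.
No augmenting path remains; maximum flow = 5.
In the residual graph, reachable from Plant: {Plant}.
Min-cut edges: Plant→x1 (2), Plant→x2 (3); capacity 2 + 3 = 5.
This cut is saturated, so no flow can exceed 5.

5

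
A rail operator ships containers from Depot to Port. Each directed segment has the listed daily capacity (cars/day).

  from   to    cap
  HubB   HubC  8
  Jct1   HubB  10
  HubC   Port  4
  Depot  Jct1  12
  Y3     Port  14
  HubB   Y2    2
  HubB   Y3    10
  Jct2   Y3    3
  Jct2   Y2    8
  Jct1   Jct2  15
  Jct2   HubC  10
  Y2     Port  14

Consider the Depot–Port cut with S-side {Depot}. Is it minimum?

Given cut capacity: 12 = 12.
Augment Depot→Jct1→Jct2→Y2→Port: bottleneck 8, flow now 8.
Augment Depot→Jct1→Jct2→Y3→Port: bottleneck 3, flow now 11.
Augment Depot→Jct1→Jct2→HubC→Port: bottleneck 1, flow now 12.
No augmenting path remains; maximum flow = 12.
Cut capacity 12 equals the max flow, so it is a minimum cut.

Yes — it is a minimum cut (capacity 12).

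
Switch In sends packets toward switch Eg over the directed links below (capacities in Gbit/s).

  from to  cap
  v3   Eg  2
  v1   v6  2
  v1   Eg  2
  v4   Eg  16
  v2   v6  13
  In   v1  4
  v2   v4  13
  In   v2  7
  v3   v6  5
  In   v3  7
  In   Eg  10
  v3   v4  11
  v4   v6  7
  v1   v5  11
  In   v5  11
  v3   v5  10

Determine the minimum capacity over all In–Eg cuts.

Augment In→Eg: bottleneck 10, flow now 10.
Augment In→v1→Eg: bottleneck 2, flow now 12.
Augment In→v3→Eg: bottleneck 2, flow now 14.
Augment In→v2→v4→Eg: bottleneck 7, flow now 21.
Augment In→v3→v4→Eg: bottleneck 5, flow now 26.
No augmenting path remains; maximum flow = 26.
By max-flow min-cut, the minimum cut capacity equals the max flow.
In the residual graph, reachable from In: {In, v1, v5, v6}.
Min-cut edges: In→v2 (7), In→v3 (7), In→Eg (10), v1→Eg (2); capacity 7 + 7 + 10 + 2 = 26.

26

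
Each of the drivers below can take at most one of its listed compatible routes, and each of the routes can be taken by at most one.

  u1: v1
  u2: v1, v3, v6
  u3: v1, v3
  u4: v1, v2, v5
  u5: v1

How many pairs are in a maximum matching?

Unit-capacity flow: source→left, listed edges, right→sink; max matching = max flow.
Augmenting path u1→v1 (+1); matched 1.
Augmenting path u2→v3 (+1); matched 2.
Augmenting path u4→v2 (+1); matched 3.
Augmenting path u3→v3→u2→v6 (+1); matched 4.
No augmenting path remains; maximum matching = 4.
König certificate: {u2, u3, u4, v1} is a vertex cover of size 4 (every listed pair touches it), so no matching can be larger.

4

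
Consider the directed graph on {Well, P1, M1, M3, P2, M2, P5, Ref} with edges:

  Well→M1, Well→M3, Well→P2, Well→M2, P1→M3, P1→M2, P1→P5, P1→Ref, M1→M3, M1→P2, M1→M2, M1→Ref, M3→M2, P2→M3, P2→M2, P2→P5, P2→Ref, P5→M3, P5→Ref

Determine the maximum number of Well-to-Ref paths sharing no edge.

2

Assign every edge capacity 1; by Menger, the answer equals the max flow.
Path Well→M1→Ref (+1); total 1.
Path Well→P2→Ref (+1); total 2.
No residual Well→Ref path; max flow = 2.
Certifying cut of size 2: {Well→M1, Well→P2}.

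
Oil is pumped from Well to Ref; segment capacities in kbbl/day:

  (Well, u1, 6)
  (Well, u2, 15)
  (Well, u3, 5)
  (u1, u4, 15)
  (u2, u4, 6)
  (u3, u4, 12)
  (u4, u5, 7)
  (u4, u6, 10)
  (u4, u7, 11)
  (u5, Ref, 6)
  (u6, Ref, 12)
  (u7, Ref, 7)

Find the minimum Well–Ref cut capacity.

Augment Well→u1→u4→u5→Ref: bottleneck 6, flow now 6.
Augment Well→u2→u4→u6→Ref: bottleneck 6, flow now 12.
Augment Well→u3→u4→u6→Ref: bottleneck 4, flow now 16.
Augment Well→u3→u4→u7→Ref: bottleneck 1, flow now 17.
No augmenting path remains; maximum flow = 17.
By max-flow min-cut, the minimum cut capacity equals the max flow.
In the residual graph, reachable from Well: {Well, u2}.
Min-cut edges: Well→u1 (6), Well→u3 (5), u2→u4 (6); capacity 6 + 5 + 6 = 17.

17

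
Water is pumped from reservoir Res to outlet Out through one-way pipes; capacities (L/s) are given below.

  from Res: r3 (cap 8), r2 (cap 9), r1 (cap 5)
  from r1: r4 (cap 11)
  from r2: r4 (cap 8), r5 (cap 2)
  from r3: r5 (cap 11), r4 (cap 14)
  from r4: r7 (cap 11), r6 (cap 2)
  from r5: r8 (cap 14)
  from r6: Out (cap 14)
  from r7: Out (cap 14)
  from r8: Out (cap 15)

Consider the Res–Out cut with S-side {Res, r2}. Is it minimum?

No — its capacity is 23, but the minimum cut has capacity 22.

Given cut capacity: 5 + 8 + 8 + 2 = 23.
Augment Res→r1→r4→r6→Out: bottleneck 2, flow now 2.
Augment Res→r1→r4→r7→Out: bottleneck 3, flow now 5.
Augment Res→r2→r4→r7→Out: bottleneck 8, flow now 13.
Augment Res→r2→r5→r8→Out: bottleneck 1, flow now 14.
Augment Res→r3→r5→r8→Out: bottleneck 8, flow now 22.
No augmenting path remains; maximum flow = 22.
In the residual graph, reachable from Res: {Res}.
Min-cut edges: Res→r1 (5), Res→r2 (9), Res→r3 (8); capacity 5 + 9 + 8 = 22.
Cut capacity 23 exceeds the max flow 22, so it is not minimum.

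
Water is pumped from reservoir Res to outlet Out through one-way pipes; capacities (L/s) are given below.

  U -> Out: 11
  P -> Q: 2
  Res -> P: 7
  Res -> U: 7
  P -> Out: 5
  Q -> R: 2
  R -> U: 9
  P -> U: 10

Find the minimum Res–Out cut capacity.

14

Augment Res→P→Out: bottleneck 5, flow now 5.
Augment Res→U→Out: bottleneck 7, flow now 12.
Augment Res→P→U→Out: bottleneck 2, flow now 14.
No augmenting path remains; maximum flow = 14.
By max-flow min-cut, the minimum cut capacity equals the max flow.
In the residual graph, reachable from Res: {Res}.
Min-cut edges: Res→P (7), Res→U (7); capacity 7 + 7 = 14.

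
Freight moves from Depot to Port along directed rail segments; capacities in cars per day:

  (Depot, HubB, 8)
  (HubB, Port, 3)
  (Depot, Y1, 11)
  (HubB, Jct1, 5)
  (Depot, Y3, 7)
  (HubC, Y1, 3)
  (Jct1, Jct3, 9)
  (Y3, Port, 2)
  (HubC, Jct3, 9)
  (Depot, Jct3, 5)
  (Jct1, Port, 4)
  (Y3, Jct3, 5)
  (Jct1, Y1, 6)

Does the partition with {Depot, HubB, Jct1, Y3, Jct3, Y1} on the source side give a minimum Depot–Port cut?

Yes — it is a minimum cut (capacity 9).

Given cut capacity: 3 + 4 + 2 = 9.
Augment Depot→HubB→Port: bottleneck 3, flow now 3.
Augment Depot→Y3→Port: bottleneck 2, flow now 5.
Augment Depot→HubB→Jct1→Port: bottleneck 4, flow now 9.
No augmenting path remains; maximum flow = 9.
Cut capacity 9 equals the max flow, so it is a minimum cut.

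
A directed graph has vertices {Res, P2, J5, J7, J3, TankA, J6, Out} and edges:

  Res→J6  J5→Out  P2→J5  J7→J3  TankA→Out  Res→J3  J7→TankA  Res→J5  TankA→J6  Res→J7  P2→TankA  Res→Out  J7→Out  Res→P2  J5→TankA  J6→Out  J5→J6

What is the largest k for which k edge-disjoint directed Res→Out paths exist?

Assign every edge capacity 1; by Menger, the answer equals the max flow.
Path Res→Out (+1); total 1.
Path Res→J5→Out (+1); total 2.
Path Res→J7→Out (+1); total 3.
Path Res→J6→Out (+1); total 4.
Path Res→P2→TankA→Out (+1); total 5.
No residual Res→Out path; max flow = 5.
Certifying cut of size 5: {Res→J5, Res→J6, Res→J7, Res→Out, Res→P2}.

5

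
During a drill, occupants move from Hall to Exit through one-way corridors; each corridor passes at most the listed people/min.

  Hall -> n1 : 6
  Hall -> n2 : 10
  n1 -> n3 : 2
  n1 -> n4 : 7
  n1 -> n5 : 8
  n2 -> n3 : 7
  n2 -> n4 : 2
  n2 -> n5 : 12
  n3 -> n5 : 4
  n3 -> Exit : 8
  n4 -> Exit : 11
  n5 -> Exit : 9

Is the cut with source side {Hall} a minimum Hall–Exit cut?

Yes — it is a minimum cut (capacity 16).

Given cut capacity: 6 + 10 = 16.
Augment Hall→n1→n3→Exit: bottleneck 2, flow now 2.
Augment Hall→n1→n4→Exit: bottleneck 4, flow now 6.
Augment Hall→n2→n3→Exit: bottleneck 6, flow now 12.
Augment Hall→n2→n4→Exit: bottleneck 2, flow now 14.
Augment Hall→n2→n5→Exit: bottleneck 2, flow now 16.
No augmenting path remains; maximum flow = 16.
Cut capacity 16 equals the max flow, so it is a minimum cut.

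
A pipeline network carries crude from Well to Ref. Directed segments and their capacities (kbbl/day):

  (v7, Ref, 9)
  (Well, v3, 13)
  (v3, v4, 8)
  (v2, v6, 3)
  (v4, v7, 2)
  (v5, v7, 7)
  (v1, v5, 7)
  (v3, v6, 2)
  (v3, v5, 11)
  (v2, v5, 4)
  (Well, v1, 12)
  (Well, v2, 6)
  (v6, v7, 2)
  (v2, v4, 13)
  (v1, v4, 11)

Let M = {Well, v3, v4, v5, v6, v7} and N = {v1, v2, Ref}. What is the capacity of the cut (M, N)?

27

Edges leaving {Well, v3, v4, v5, v6, v7}: Well→v1 (12), Well→v2 (6), v7→Ref (9).
Cut capacity = 12 + 6 + 9 = 27.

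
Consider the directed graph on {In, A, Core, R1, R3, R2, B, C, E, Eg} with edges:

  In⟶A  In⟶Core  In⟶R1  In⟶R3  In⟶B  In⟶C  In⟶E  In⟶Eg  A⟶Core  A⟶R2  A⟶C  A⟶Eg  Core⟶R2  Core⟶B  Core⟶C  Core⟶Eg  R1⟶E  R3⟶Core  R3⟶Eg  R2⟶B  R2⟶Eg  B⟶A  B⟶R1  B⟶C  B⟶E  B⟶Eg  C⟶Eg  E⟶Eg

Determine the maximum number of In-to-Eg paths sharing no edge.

Assign every edge capacity 1; by Menger, the answer equals the max flow.
Path In→Eg (+1); total 1.
Path In→A→Eg (+1); total 2.
Path In→Core→Eg (+1); total 3.
Path In→R3→Eg (+1); total 4.
Path In→B→Eg (+1); total 5.
Path In→C→Eg (+1); total 6.
Path In→E→Eg (+1); total 7.
No residual In→Eg path; max flow = 7.
Certifying cut of size 7: {E→Eg, In→A, In→B, In→C, In→Core, In→Eg, In→R3}.

7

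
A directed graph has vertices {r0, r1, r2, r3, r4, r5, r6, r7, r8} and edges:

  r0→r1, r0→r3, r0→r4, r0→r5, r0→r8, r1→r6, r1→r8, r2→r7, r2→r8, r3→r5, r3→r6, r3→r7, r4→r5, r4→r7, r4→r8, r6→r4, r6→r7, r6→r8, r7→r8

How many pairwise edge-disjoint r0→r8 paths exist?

4

Assign every edge capacity 1; by Menger, the answer equals the max flow.
Path r0→r8 (+1); total 1.
Path r0→r1→r8 (+1); total 2.
Path r0→r4→r8 (+1); total 3.
Path r0→r3→r6→r8 (+1); total 4.
No residual r0→r8 path; max flow = 4.
Certifying cut of size 4: {r0→r1, r0→r3, r0→r4, r0→r8}.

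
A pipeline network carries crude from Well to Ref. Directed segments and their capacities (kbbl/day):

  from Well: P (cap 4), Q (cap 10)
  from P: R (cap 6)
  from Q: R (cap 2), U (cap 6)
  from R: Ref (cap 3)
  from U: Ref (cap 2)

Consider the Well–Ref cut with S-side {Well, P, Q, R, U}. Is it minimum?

Yes — it is a minimum cut (capacity 5).

Given cut capacity: 3 + 2 = 5.
Augment Well→P→R→Ref: bottleneck 3, flow now 3.
Augment Well→Q→U→Ref: bottleneck 2, flow now 5.
No augmenting path remains; maximum flow = 5.
Cut capacity 5 equals the max flow, so it is a minimum cut.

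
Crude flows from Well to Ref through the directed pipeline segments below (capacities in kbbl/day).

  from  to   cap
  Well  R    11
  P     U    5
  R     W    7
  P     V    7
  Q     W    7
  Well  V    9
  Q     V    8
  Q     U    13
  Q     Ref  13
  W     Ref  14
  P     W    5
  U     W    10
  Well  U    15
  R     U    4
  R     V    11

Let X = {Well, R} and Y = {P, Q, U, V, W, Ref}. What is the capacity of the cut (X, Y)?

Edges leaving {Well, R}: Well→U (15), Well→V (9), R→U (4), R→V (11), R→W (7).
Cut capacity = 15 + 9 + 4 + 11 + 7 = 46.

46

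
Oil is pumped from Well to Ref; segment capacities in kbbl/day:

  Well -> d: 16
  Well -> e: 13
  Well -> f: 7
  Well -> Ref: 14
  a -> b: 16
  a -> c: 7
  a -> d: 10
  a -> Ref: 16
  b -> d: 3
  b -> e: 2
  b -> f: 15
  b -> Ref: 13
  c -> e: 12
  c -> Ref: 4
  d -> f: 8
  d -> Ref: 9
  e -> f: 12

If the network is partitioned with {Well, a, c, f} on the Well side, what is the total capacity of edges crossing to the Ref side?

101

Edges leaving {Well, a, c, f}: Well→d (16), Well→e (13), Well→Ref (14), a→b (16), a→d (10), a→Ref (16), c→e (12), c→Ref (4).
Cut capacity = 16 + 13 + 14 + 16 + 10 + 16 + 12 + 4 = 101.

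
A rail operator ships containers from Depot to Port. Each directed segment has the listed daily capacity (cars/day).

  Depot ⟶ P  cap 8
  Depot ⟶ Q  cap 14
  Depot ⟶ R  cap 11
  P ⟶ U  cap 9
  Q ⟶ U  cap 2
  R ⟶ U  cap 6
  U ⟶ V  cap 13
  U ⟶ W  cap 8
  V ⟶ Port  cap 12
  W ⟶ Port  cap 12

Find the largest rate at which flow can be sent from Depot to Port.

16

Augment Depot→P→U→V→Port: bottleneck 8, flow now 8.
Augment Depot→Q→U→V→Port: bottleneck 2, flow now 10.
Augment Depot→R→U→V→Port: bottleneck 2, flow now 12.
Augment Depot→R→U→W→Port: bottleneck 4, flow now 16.
No augmenting path remains; maximum flow = 16.
In the residual graph, reachable from Depot: {Depot, Q, R}.
Min-cut edges: Depot→P (8), Q→U (2), R→U (6); capacity 8 + 2 + 6 = 16.
This cut is saturated, so no flow can exceed 16.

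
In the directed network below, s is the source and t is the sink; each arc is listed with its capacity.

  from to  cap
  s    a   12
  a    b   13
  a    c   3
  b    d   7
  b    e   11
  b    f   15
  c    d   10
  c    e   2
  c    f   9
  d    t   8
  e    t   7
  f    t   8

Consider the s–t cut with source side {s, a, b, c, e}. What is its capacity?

48

Edges leaving {s, a, b, c, e}: b→d (7), b→f (15), c→d (10), c→f (9), e→t (7).
Cut capacity = 7 + 15 + 10 + 9 + 7 = 48.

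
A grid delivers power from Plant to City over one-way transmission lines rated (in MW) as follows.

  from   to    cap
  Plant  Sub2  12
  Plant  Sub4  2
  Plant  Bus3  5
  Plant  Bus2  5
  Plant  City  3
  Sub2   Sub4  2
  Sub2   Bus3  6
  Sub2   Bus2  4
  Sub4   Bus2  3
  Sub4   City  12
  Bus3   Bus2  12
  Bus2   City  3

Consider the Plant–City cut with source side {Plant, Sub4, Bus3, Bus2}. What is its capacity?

30

Edges leaving {Plant, Sub4, Bus3, Bus2}: Plant→Sub2 (12), Plant→City (3), Sub4→City (12), Bus2→City (3).
Cut capacity = 12 + 3 + 12 + 3 = 30.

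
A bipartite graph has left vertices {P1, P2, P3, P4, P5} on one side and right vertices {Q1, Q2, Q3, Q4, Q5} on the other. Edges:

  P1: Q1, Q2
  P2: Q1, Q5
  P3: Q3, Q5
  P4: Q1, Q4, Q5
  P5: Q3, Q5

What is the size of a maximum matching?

Unit-capacity flow: source→left, listed edges, right→sink; max matching = max flow.
Augmenting path P1→Q1 (+1); matched 1.
Augmenting path P2→Q5 (+1); matched 2.
Augmenting path P3→Q3 (+1); matched 3.
Augmenting path P4→Q4 (+1); matched 4.
Augmenting path P5→Q5→P2→Q1→P1→Q2 (+1); matched 5.
No augmenting path remains; maximum matching = 5.
König certificate: {P1, P2, P3, P4, P5} is a vertex cover of size 5 (every listed pair touches it), so no matching can be larger.

5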